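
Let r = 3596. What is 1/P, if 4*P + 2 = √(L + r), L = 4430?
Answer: 4/4011 + 2*√8026/4011 ≈ 0.045668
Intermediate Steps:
P = -½ + √8026/4 (P = -½ + √(4430 + 3596)/4 = -½ + √8026/4 ≈ 21.897)
1/P = 1/(-½ + √8026/4)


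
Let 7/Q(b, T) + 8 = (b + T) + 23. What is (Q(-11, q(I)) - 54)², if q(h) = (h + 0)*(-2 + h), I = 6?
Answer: 46225/16 ≈ 2889.1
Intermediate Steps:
q(h) = h*(-2 + h)
Q(b, T) = 7/(15 + T + b) (Q(b, T) = 7/(-8 + ((b + T) + 23)) = 7/(-8 + ((T + b) + 23)) = 7/(-8 + (23 + T + b)) = 7/(15 + T + b))
(Q(-11, q(I)) - 54)² = (7/(15 + 6*(-2 + 6) - 11) - 54)² = (7/(15 + 6*4 - 11) - 54)² = (7/(15 + 24 - 11) - 54)² = (7/28 - 54)² = (7*(1/28) - 54)² = (¼ - 54)² = (-215/4)² = 46225/16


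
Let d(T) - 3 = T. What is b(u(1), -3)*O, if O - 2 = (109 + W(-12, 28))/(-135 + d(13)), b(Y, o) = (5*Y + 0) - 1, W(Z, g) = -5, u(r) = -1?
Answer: -804/119 ≈ -6.7563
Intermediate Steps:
d(T) = 3 + T
b(Y, o) = -1 + 5*Y (b(Y, o) = 5*Y - 1 = -1 + 5*Y)
O = 134/119 (O = 2 + (109 - 5)/(-135 + (3 + 13)) = 2 + 104/(-135 + 16) = 2 + 104/(-119) = 2 + 104*(-1/119) = 2 - 104/119 = 134/119 ≈ 1.1261)
b(u(1), -3)*O = (-1 + 5*(-1))*(134/119) = (-1 - 5)*(134/119) = -6*134/119 = -804/119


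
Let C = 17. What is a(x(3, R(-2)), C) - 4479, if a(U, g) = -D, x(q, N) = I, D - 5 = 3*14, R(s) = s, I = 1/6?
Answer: -4526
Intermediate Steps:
I = ⅙ ≈ 0.16667
D = 47 (D = 5 + 3*14 = 5 + 42 = 47)
x(q, N) = ⅙
a(U, g) = -47 (a(U, g) = -1*47 = -47)
a(x(3, R(-2)), C) - 4479 = -47 - 4479 = -4526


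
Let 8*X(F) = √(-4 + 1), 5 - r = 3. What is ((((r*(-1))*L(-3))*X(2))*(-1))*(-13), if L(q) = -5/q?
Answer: -65*I*√3/12 ≈ -9.3819*I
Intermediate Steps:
r = 2 (r = 5 - 1*3 = 5 - 3 = 2)
X(F) = I*√3/8 (X(F) = √(-4 + 1)/8 = √(-3)/8 = (I*√3)/8 = I*√3/8)
((((r*(-1))*L(-3))*X(2))*(-1))*(-13) = ((((2*(-1))*(-5/(-3)))*(I*√3/8))*(-1))*(-13) = (((-(-10)*(-1)/3)*(I*√3/8))*(-1))*(-13) = (((-2*5/3)*(I*√3/8))*(-1))*(-13) = (-5*I*√3/12*(-1))*(-13) = (5*I*√3/12)*(-13) = -65*I*√3/12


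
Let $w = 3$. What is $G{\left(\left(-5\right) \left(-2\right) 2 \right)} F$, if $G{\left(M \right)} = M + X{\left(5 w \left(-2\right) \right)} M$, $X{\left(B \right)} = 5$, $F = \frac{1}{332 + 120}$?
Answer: $\frac{30}{113} \approx 0.26549$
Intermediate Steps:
$F = \frac{1}{452} \approx 0.0022124$
$G{\left(M \right)} = 6 M$ ($G{\left(M \right)} = M + 5 M = 6 M$)
$G{\left(\left(-5\right) \left(-2\right) 2 \right)} F = 6 \left(-5\right) \left(-2\right) 2 \cdot \frac{1}{452} = 6 \cdot 10 \cdot 2 \cdot \frac{1}{452} = 6 \cdot 20 \cdot \frac{1}{452} = 120 \cdot \frac{1}{452} = \frac{30}{113}$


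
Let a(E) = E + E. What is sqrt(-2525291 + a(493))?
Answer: I*sqrt(2524305) ≈ 1588.8*I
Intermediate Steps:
a(E) = 2*E
sqrt(-2525291 + a(493)) = sqrt(-2525291 + 2*493) = sqrt(-2525291 + 986) = sqrt(-2524305) = I*sqrt(2524305)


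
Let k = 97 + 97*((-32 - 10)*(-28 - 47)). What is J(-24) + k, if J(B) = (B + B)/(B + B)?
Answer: 305648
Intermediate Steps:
J(B) = 1 (J(B) = (2*B)/((2*B)) = (2*B)*(1/(2*B)) = 1)
k = 305647 (k = 97 + 97*(-42*(-75)) = 97 + 97*3150 = 97 + 305550 = 305647)
J(-24) + k = 1 + 305647 = 305648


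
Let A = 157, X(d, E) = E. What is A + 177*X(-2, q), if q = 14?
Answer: 2635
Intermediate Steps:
A + 177*X(-2, q) = 157 + 177*14 = 157 + 2478 = 2635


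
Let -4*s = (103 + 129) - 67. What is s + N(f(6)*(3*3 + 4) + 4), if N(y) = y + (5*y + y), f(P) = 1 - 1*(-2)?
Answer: 1039/4 ≈ 259.75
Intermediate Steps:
f(P) = 3 (f(P) = 1 + 2 = 3)
N(y) = 7*y (N(y) = y + 6*y = 7*y)
s = -165/4 (s = -((103 + 129) - 67)/4 = -(232 - 67)/4 = -¼*165 = -165/4 ≈ -41.250)
s + N(f(6)*(3*3 + 4) + 4) = -165/4 + 7*(3*(3*3 + 4) + 4) = -165/4 + 7*(3*(9 + 4) + 4) = -165/4 + 7*(3*13 + 4) = -165/4 + 7*(39 + 4) = -165/4 + 7*43 = -165/4 + 301 = 1039/4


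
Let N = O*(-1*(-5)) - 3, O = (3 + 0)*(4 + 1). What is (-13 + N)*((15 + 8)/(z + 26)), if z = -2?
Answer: 1357/24 ≈ 56.542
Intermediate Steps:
O = 15 (O = 3*5 = 15)
N = 72 (N = 15*(-1*(-5)) - 3 = 15*5 - 3 = 75 - 3 = 72)
(-13 + N)*((15 + 8)/(z + 26)) = (-13 + 72)*((15 + 8)/(-2 + 26)) = 59*(23/24) = 1357/24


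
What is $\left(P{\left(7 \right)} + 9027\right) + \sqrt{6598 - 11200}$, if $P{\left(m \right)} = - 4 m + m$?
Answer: $9006 + i \sqrt{4602} \approx 9006.0 + 67.838 i$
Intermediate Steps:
$P{\left(m \right)} = - 3 m$
$\left(P{\left(7 \right)} + 9027\right) + \sqrt{6598 - 11200} = \left(\left(-3\right) 7 + 9027\right) + \sqrt{6598 - 11200} = \left(-21 + 9027\right) + \sqrt{-4602} = 9006 + i \sqrt{4602}$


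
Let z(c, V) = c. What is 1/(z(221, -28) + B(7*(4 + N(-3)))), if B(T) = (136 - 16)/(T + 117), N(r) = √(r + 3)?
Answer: 29/6433 ≈ 0.0045080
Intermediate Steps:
N(r) = √(3 + r)
B(T) = 120/(117 + T)
1/(z(221, -28) + B(7*(4 + N(-3)))) = 1/(221 + 120/(117 + 7*(4 + √(3 - 3)))) = 1/(221 + 120/(117 + 7*(4 + √0))) = 1/(221 + 120/(117 + 7*(4 + 0))) = 1/(221 + 120/(117 + 7*4)) = 1/(221 + 120/(117 + 28)) = 1/(221 + 120/145) = 1/(221 + 120*(1/145)) = 1/(221 + 24/29) = 1/(6433/29) = 29/6433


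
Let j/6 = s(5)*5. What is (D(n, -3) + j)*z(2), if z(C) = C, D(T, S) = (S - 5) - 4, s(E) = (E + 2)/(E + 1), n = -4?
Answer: 46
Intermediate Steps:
s(E) = (2 + E)/(1 + E)
D(T, S) = -9 + S (D(T, S) = (-5 + S) - 4 = -9 + S)
j = 35 (j = 6*(((2 + 5)/(1 + 5))*5) = 6*((7/6)*5) = 6*(35/6) = 35)
(D(n, -3) + j)*z(2) = ((-9 - 3) + 35)*2 = (-12 + 35)*2 = 23*2 = 46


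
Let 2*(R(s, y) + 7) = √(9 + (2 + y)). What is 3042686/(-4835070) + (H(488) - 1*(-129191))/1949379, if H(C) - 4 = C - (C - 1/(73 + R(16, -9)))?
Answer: -248529571878604/441422146991655 - √2/16981040469 ≈ -0.56302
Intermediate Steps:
R(s, y) = -7 + √(11 + y)/2 (R(s, y) = -7 + √(9 + (2 + y))/2 = -7 + √(11 + y)/2)
H(C) = 4 + 1/(66 + √2/2) (H(C) = 4 + (C - (C - 1/(73 + (-7 + √(11 - 9)/2)))) = 4 + (C - (C - 1/(73 + (-7 + √2/2)))) = 4 + (C - (C - 1/(66 + √2/2))) = 4 + (C + (1/(66 + √2/2) - C)) = 4 + 1/(66 + √2/2))
3042686/(-4835070) + (H(488) - 1*(-129191))/1949379 = 3042686/(-4835070) + ((34976/8711 - √2/8711) - 1*(-129191))/1949379 = 3042686*(-1/4835070) + ((34976/8711 - √2/8711) + 129191)*(1/1949379) = -1521343/2417535 + (1125417777/8711 - √2/8711)*(1/1949379) = -1521343/2417535 + (375139259/5660346823 - √2/16981040469) = -248529571878604/441422146991655 - √2/16981040469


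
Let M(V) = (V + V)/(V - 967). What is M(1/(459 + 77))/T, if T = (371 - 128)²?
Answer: -2/30605746239 ≈ -6.5347e-11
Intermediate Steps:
M(V) = 2*V/(-967 + V) (M(V) = (2*V)/(-967 + V) = 2*V/(-967 + V))
T = 59049 (T = 243² = 59049)
M(1/(459 + 77))/T = (2/((459 + 77)*(-967 + 1/(459 + 77))))/59049 = (2/(536*(-967 + 1/536)))*(1/59049) = (2*(1/536)/(-967 + 1/536))*(1/59049) = (2*(1/536)/(-518311/536))*(1/59049) = (2*(1/536)*(-536/518311))*(1/59049) = -2/518311*1/59049 = -2/30605746239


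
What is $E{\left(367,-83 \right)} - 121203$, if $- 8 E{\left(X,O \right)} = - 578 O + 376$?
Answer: $- \frac{508987}{4} \approx -1.2725 \cdot 10^{5}$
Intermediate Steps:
$E{\left(X,O \right)} = -47 + \frac{289 O}{4}$ ($E{\left(X,O \right)} = - \frac{- 578 O + 376}{8} = - \frac{376 - 578 O}{8} = -47 + \frac{289 O}{4}$)
$E{\left(367,-83 \right)} - 121203 = \left(-47 + \frac{289}{4} \left(-83\right)\right) - 121203 = \left(-47 - \frac{23987}{4}\right) - 121203 = - \frac{24175}{4} - 121203 = - \frac{508987}{4}$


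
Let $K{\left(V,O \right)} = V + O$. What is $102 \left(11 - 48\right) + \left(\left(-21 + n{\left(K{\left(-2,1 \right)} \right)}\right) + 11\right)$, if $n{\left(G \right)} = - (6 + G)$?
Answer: $-3789$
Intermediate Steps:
$K{\left(V,O \right)} = O + V$
$n{\left(G \right)} = -6 - G$
$102 \left(11 - 48\right) + \left(\left(-21 + n{\left(K{\left(-2,1 \right)} \right)}\right) + 11\right) = 102 \left(11 - 48\right) + \left(\left(-21 - 5\right) + 11\right) = 102 \left(-37\right) + \left(\left(-21 + \left(-6 + 1\right)\right) + 11\right) = -3774 + \left(\left(-21 - 5\right) + 11\right) = -3774 + \left(-26 + 11\right) = -3774 - 15 = -3789$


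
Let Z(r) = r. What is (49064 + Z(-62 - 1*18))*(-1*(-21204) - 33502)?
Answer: -602405232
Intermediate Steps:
(49064 + Z(-62 - 1*18))*(-1*(-21204) - 33502) = (49064 + (-62 - 1*18))*(-1*(-21204) - 33502) = (49064 + (-62 - 18))*(21204 - 33502) = (49064 - 80)*(-12298) = 48984*(-12298) = -602405232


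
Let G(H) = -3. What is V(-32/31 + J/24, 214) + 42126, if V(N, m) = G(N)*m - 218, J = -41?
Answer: 41266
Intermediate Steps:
V(N, m) = -218 - 3*m (V(N, m) = -3*m - 218 = -218 - 3*m)
V(-32/31 + J/24, 214) + 42126 = (-218 - 3*214) + 42126 = (-218 - 642) + 42126 = -860 + 42126 = 41266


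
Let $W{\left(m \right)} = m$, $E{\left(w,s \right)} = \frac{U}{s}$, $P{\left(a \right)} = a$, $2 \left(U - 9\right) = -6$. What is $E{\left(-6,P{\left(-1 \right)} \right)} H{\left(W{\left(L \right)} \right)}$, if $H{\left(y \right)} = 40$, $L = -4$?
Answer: $-240$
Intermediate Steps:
$U = 6$ ($U = 9 + \frac{1}{2} \left(-6\right) = 9 - 3 = 6$)
$E{\left(w,s \right)} = \frac{6}{s}$
$E{\left(-6,P{\left(-1 \right)} \right)} H{\left(W{\left(L \right)} \right)} = \frac{6}{-1} \cdot 40 = 6 \left(-1\right) 40 = \left(-6\right) 40 = -240$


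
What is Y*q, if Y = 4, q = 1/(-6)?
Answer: -⅔ ≈ -0.66667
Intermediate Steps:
q = -⅙ ≈ -0.16667
Y*q = 4*(-⅙) = -⅔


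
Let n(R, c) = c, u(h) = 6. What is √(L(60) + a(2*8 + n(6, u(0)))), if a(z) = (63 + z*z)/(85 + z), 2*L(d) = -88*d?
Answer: I*√30166831/107 ≈ 51.331*I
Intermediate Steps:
L(d) = -44*d (L(d) = (-88*d)/2 = -44*d)
a(z) = (63 + z²)/(85 + z)
√(L(60) + a(2*8 + n(6, u(0)))) = √(-44*60 + (63 + (2*8 + 6)²)/(85 + (2*8 + 6))) = √(-2640 + (63 + (16 + 6)²)/(85 + (16 + 6))) = √(-2640 + (63 + 22²)/(85 + 22)) = √(-2640 + (63 + 484)/107) = √(-2640 + (1/107)*547) = √(-2640 + 547/107) = √(-281933/107) = I*√30166831/107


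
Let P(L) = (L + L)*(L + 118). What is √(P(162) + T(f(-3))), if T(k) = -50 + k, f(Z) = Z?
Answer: √90667 ≈ 301.11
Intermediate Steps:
P(L) = 2*L*(118 + L) (P(L) = (2*L)*(118 + L) = 2*L*(118 + L))
√(P(162) + T(f(-3))) = √(2*162*(118 + 162) + (-50 - 3)) = √(2*162*280 - 53) = √(90720 - 53) = √90667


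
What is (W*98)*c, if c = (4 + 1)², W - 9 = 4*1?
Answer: 31850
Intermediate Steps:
W = 13 (W = 9 + 4*1 = 9 + 4 = 13)
c = 25 (c = 5² = 25)
(W*98)*c = (13*98)*25 = 1274*25 = 31850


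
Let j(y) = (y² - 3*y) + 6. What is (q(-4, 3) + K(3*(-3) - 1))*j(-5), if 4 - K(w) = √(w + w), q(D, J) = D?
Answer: -92*I*√5 ≈ -205.72*I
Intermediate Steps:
j(y) = 6 + y² - 3*y
K(w) = 4 - √2*√w (K(w) = 4 - √(w + w) = 4 - √(2*w) = 4 - √2*√w)
(q(-4, 3) + K(3*(-3) - 1))*j(-5) = (-4 + (4 - √2*√(3*(-3) - 1)))*(6 + (-5)² - 3*(-5)) = (-4 + (4 - √2*√(-9 - 1)))*(6 + 25 + 15) = (-4 + (4 - √2*√(-10)))*46 = (-4 + (4 - √2*I*√10))*46 = (-4 + (4 - 2*I*√5))*46 = -2*I*√5*46 = -92*I*√5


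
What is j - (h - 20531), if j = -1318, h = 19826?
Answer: -613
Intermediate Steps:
j - (h - 20531) = -1318 - (19826 - 20531) = -1318 - 1*(-705) = -1318 + 705 = -613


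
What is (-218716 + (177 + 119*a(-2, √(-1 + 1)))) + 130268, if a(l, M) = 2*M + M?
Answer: -88271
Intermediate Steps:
a(l, M) = 3*M
(-218716 + (177 + 119*a(-2, √(-1 + 1)))) + 130268 = (-218716 + (177 + 119*(3*√(-1 + 1)))) + 130268 = (-218716 + (177 + 119*(3*√0))) + 130268 = (-218716 + (177 + 119*(3*0))) + 130268 = (-218716 + (177 + 119*0)) + 130268 = (-218716 + (177 + 0)) + 130268 = (-218716 + 177) + 130268 = -218539 + 130268 = -88271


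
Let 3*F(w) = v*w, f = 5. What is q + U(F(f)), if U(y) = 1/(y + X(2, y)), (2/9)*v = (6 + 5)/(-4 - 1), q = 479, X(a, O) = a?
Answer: 13889/29 ≈ 478.93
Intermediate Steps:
v = -99/10 (v = 9*((6 + 5)/(-4 - 1))/2 = 9*(11/(-5))/2 = 9*(11*(-⅕))/2 = (9/2)*(-11/5) = -99/10 ≈ -9.9000)
F(w) = -33*w/10 (F(w) = (-99*w/10)/3 = -33*w/10)
U(y) = 1/(2 + y) (U(y) = 1/(y + 2) = 1/(2 + y))
q + U(F(f)) = 479 + 1/(2 - 33/10*5) = 479 + 1/(2 - 33/2) = 479 + 1/(-29/2) = 479 - 2/29 = 13889/29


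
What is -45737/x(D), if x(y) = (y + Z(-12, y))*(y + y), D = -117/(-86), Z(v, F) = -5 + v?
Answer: 169135426/157365 ≈ 1074.8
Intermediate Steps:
D = 117/86 (D = -117*(-1/86) = 117/86 ≈ 1.3605)
x(y) = 2*y*(-17 + y) (x(y) = (y + (-5 - 12))*(y + y) = (y - 17)*(2*y) = (-17 + y)*(2*y) = 2*y*(-17 + y))
-45737/x(D) = -45737*43/(117*(-17 + 117/86)) = -45737/(2*(117/86)*(-1345/86)) = -45737/(-157365/3698) = -45737*(-3698/157365) = 169135426/157365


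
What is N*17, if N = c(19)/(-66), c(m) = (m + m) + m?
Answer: -323/22 ≈ -14.682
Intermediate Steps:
c(m) = 3*m (c(m) = 2*m + m = 3*m)
N = -19/22 (N = (3*19)/(-66) = 57*(-1/66) = -19/22 ≈ -0.86364)
N*17 = -19/22*17 = -323/22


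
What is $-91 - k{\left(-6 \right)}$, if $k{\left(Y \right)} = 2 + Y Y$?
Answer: $-129$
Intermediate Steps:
$k{\left(Y \right)} = 2 + Y^{2}$
$-91 - k{\left(-6 \right)} = -91 - \left(2 + \left(-6\right)^{2}\right) = -91 - \left(2 + 36\right) = -91 - 38 = -129$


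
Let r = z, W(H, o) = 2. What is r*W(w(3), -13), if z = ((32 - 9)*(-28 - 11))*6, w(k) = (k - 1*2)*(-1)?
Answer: -10764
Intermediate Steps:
w(k) = 2 - k (w(k) = (k - 2)*(-1) = (-2 + k)*(-1) = 2 - k)
z = -5382 (z = (23*(-39))*6 = -897*6 = -5382)
r = -5382
r*W(w(3), -13) = -5382*2 = -10764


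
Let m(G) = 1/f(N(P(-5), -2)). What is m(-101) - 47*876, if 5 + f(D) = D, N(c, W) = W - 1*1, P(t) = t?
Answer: -329377/8 ≈ -41172.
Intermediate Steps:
N(c, W) = -1 + W (N(c, W) = W - 1 = -1 + W)
f(D) = -5 + D
m(G) = -⅛ (m(G) = 1/(-5 + (-1 - 2)) = 1/(-5 - 3) = 1/(-8) = -⅛)
m(-101) - 47*876 = -⅛ - 47*876 = -⅛ - 1*41172 = -⅛ - 41172 = -329377/8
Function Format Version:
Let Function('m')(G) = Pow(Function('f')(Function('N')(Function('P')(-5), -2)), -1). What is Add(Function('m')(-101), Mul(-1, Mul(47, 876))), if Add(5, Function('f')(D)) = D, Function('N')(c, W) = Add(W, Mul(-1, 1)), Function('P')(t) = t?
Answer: Rational(-329377, 8) ≈ -41172.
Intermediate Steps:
Function('N')(c, W) = Add(-1, W) (Function('N')(c, W) = Add(W, -1) = Add(-1, W))
Function('f')(D) = Add(-5, D)
Function('m')(G) = Rational(-1, 8) (Function('m')(G) = Pow(Add(-5, Add(-1, -2)), -1) = Pow(Add(-5, -3), -1) = Pow(-8, -1) = Rational(-1, 8))
Add(Function('m')(-101), Mul(-1, Mul(47, 876))) = Add(Rational(-1, 8), Mul(-1, Mul(47, 876))) = Add(Rational(-1, 8), Mul(-1, 41172)) = Add(Rational(-1, 8), -41172) = Rational(-329377, 8)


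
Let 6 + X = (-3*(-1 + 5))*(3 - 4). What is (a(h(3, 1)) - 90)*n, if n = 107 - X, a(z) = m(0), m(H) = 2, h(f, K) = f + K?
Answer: -8888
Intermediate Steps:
h(f, K) = K + f
X = 6 (X = -6 + (-3*(-1 + 5))*(3 - 4) = -6 - 3*4*(-1) = -6 - 12*(-1) = -6 + 12 = 6)
a(z) = 2
n = 101 (n = 107 - 1*6 = 107 - 6 = 101)
(a(h(3, 1)) - 90)*n = (2 - 90)*101 = -88*101 = -8888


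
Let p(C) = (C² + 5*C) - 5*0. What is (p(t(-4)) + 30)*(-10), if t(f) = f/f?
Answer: -360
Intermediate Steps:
t(f) = 1
p(C) = C² + 5*C (p(C) = (C² + 5*C) + 0 = C² + 5*C)
(p(t(-4)) + 30)*(-10) = (1*(5 + 1) + 30)*(-10) = (1*6 + 30)*(-10) = (6 + 30)*(-10) = 36*(-10) = -360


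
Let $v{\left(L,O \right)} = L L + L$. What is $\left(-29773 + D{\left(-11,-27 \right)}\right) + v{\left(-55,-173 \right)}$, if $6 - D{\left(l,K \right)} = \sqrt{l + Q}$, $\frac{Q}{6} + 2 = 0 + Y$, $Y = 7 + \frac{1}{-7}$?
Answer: $-26797 - \frac{\sqrt{889}}{7} \approx -26801.0$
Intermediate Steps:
$Y = \frac{48}{7}$ ($Y = 7 - \frac{1}{7} = \frac{48}{7} \approx 6.8571$)
$Q = \frac{204}{7}$ ($Q = -12 + 6 \left(0 + \frac{48}{7}\right) = -12 + 6 \cdot \frac{48}{7} = -12 + \frac{288}{7} = \frac{204}{7} \approx 29.143$)
$D{\left(l,K \right)} = 6 - \sqrt{\frac{204}{7} + l}$ ($D{\left(l,K \right)} = 6 - \sqrt{l + \frac{204}{7}} = 6 - \sqrt{\frac{204}{7} + l}$)
$v{\left(L,O \right)} = L + L^{2}$ ($v{\left(L,O \right)} = L^{2} + L = L + L^{2}$)
$\left(-29773 + D{\left(-11,-27 \right)}\right) + v{\left(-55,-173 \right)} = \left(-29773 + \left(6 - \frac{\sqrt{1428 + 49 \left(-11\right)}}{7}\right)\right) - 55 \left(1 - 55\right) = \left(-29773 + \left(6 - \frac{\sqrt{1428 - 539}}{7}\right)\right) - -2970 = \left(-29773 + \left(6 - \frac{\sqrt{889}}{7}\right)\right) + 2970 = \left(-29767 - \frac{\sqrt{889}}{7}\right) + 2970 = -26797 - \frac{\sqrt{889}}{7}$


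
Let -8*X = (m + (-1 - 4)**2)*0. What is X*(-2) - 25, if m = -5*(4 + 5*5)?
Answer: -25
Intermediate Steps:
m = -145 (m = -5*(4 + 25) = -5*29 = -145)
X = 0 (X = -(-145 + (-1 - 4)**2)*0/8 = -(-145 + (-5)**2)*0/8 = -(-145 + 25)*0/8 = -(-15)*0 = -1/8*0 = 0)
X*(-2) - 25 = 0*(-2) - 25 = 0 - 25 = -25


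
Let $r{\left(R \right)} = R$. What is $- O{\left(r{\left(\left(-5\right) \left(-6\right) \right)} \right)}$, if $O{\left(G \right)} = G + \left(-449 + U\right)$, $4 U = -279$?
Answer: $\frac{1955}{4} \approx 488.75$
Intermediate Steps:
$U = - \frac{279}{4}$ ($U = \frac{1}{4} \left(-279\right) = - \frac{279}{4} \approx -69.75$)
$O{\left(G \right)} = - \frac{2075}{4} + G$ ($O{\left(G \right)} = G - \frac{2075}{4} = - \frac{2075}{4} + G$)
$- O{\left(r{\left(\left(-5\right) \left(-6\right) \right)} \right)} = - (- \frac{2075}{4} - -30) = - (- \frac{2075}{4} + 30) = \left(-1\right) \left(- \frac{1955}{4}\right) = \frac{1955}{4}$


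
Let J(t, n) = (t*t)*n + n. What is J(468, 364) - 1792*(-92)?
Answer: 79889964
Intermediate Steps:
J(t, n) = n + n*t² (J(t, n) = t²*n + n = n*t² + n = n + n*t²)
J(468, 364) - 1792*(-92) = 364*(1 + 468²) - 1792*(-92) = 364*(1 + 219024) - 1*(-164864) = 364*219025 + 164864 = 79725100 + 164864 = 79889964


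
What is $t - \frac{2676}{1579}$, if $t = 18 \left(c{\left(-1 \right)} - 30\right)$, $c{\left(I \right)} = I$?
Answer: $- \frac{883758}{1579} \approx -559.69$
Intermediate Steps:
$t = -558$ ($t = 18 \left(-1 - 30\right) = 18 \left(-31\right) = -558$)
$t - \frac{2676}{1579} = -558 - \frac{2676}{1579} = - \frac{883758}{1579}$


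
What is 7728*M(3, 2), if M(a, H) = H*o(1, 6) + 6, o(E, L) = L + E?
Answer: 154560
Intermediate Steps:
o(E, L) = E + L
M(a, H) = 6 + 7*H (M(a, H) = H*(1 + 6) + 6 = H*7 + 6 = 7*H + 6 = 6 + 7*H)
7728*M(3, 2) = 7728*(6 + 7*2) = 7728*(6 + 14) = 7728*20 = 154560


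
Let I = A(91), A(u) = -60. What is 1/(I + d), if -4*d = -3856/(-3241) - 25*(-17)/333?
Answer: -4317012/261682193 ≈ -0.016497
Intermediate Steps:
I = -60
d = -2661473/4317012 (d = -(-3856/(-3241) - 25*(-17)/333)/4 = -(-3856*(-1/3241) + 425*(1/333))/4 = -(3856/3241 + 425/333)/4 = -¼*2661473/1079253 = -2661473/4317012 ≈ -0.61651)
1/(I + d) = 1/(-60 - 2661473/4317012) = 1/(-261682193/4317012) = -4317012/261682193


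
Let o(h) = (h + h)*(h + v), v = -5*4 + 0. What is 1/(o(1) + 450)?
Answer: 1/412 ≈ 0.0024272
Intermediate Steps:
v = -20 (v = -20 + 0 = -20)
o(h) = 2*h*(-20 + h) (o(h) = (h + h)*(h - 20) = (2*h)*(-20 + h) = 2*h*(-20 + h))
1/(o(1) + 450) = 1/(2*1*(-20 + 1) + 450) = 1/(2*1*(-19) + 450) = 1/(-38 + 450) = 1/412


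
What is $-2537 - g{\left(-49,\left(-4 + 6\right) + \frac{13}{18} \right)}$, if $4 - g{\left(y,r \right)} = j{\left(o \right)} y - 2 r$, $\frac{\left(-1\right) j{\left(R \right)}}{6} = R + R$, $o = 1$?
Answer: $- \frac{17626}{9} \approx -1958.4$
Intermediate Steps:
$j{\left(R \right)} = - 12 R$ ($j{\left(R \right)} = - 6 \left(R + R\right) = - 6 \cdot 2 R = - 12 R$)
$g{\left(y,r \right)} = 4 + 2 r + 12 y$ ($g{\left(y,r \right)} = 4 - \left(\left(-12\right) 1 y - 2 r\right) = 4 - \left(- 12 y - 2 r\right) = 4 + \left(2 r + 12 y\right) = 4 + 2 r + 12 y$)
$-2537 - g{\left(-49,\left(-4 + 6\right) + \frac{13}{18} \right)} = -2537 - \left(4 + 2 \left(\left(-4 + 6\right) + \frac{13}{18}\right) + 12 \left(-49\right)\right) = -2537 - \left(4 + 2 \left(2 + 13 \cdot \frac{1}{18}\right) - 588\right) = -2537 - \left(4 + 2 \left(2 + \frac{13}{18}\right) - 588\right) = -2537 - \left(4 + 2 \cdot \frac{49}{18} - 588\right) = -2537 - \left(4 + \frac{49}{9} - 588\right) = -2537 - - \frac{5207}{9} = -2537 + \frac{5207}{9} = - \frac{17626}{9}$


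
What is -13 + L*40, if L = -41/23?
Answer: -1939/23 ≈ -84.304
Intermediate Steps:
L = -41/23 (L = -41*1/23 = -41/23 ≈ -1.7826)
-13 + L*40 = -13 - 41/23*40 = -13 - 1640/23 = -1939/23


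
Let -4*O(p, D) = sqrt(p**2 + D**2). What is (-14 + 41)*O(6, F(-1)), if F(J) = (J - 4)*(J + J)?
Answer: -27*sqrt(34)/2 ≈ -78.718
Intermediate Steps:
F(J) = 2*J*(-4 + J) (F(J) = (-4 + J)*(2*J) = 2*J*(-4 + J))
O(p, D) = -sqrt(D**2 + p**2)/4 (O(p, D) = -sqrt(p**2 + D**2)/4 = -sqrt(D**2 + p**2)/4)
(-14 + 41)*O(6, F(-1)) = (-14 + 41)*(-sqrt((2*(-1)*(-4 - 1))**2 + 6**2)/4) = 27*(-sqrt((2*(-1)*(-5))**2 + 36)/4) = 27*(-sqrt(10**2 + 36)/4) = 27*(-sqrt(100 + 36)/4) = 27*(-sqrt(34)/2) = -27*sqrt(34)/2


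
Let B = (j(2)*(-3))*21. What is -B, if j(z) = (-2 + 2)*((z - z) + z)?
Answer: 0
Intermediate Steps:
j(z) = 0 (j(z) = 0*(0 + z) = 0*z = 0)
B = 0 (B = (0*(-3))*21 = 0*21 = 0)
-B = -1*0 = 0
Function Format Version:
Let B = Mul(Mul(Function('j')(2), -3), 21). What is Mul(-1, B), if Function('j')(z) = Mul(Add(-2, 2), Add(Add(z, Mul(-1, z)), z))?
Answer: 0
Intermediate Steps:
Function('j')(z) = 0 (Function('j')(z) = Mul(0, Add(0, z)) = Mul(0, z) = 0)
B = 0 (B = Mul(Mul(0, -3), 21) = Mul(0, 21) = 0)
Mul(-1, B) = Mul(-1, 0) = 0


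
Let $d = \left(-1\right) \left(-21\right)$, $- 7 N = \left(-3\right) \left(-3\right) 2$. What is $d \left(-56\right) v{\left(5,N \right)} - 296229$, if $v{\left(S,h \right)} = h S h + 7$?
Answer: $-343341$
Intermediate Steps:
$N = - \frac{18}{7}$ ($N = - \frac{\left(-3\right) \left(-3\right) 2}{7} = - \frac{9 \cdot 2}{7} = \left(- \frac{1}{7}\right) 18 = - \frac{18}{7} \approx -2.5714$)
$d = 21$
$v{\left(S,h \right)} = 7 + S h^{2}$ ($v{\left(S,h \right)} = S h h + 7 = S h^{2} + 7 = 7 + S h^{2}$)
$d \left(-56\right) v{\left(5,N \right)} - 296229 = 21 \left(-56\right) \left(7 + 5 \left(- \frac{18}{7}\right)^{2}\right) - 296229 = - 1176 \left(7 + 5 \cdot \frac{324}{49}\right) - 296229 = - 1176 \left(7 + \frac{1620}{49}\right) - 296229 = \left(-1176\right) \frac{1963}{49} - 296229 = -47112 - 296229 = -343341$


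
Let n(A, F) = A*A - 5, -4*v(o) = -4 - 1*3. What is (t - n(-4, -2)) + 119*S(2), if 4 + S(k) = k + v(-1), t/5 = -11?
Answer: -383/4 ≈ -95.750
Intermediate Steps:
t = -55 (t = 5*(-11) = -55)
v(o) = 7/4 (v(o) = -(-4 - 1*3)/4 = -(-4 - 3)/4 = -1/4*(-7) = 7/4)
n(A, F) = -5 + A**2 (n(A, F) = A**2 - 5 = -5 + A**2)
S(k) = -9/4 + k (S(k) = -4 + (k + 7/4) = -4 + (7/4 + k) = -9/4 + k)
(t - n(-4, -2)) + 119*S(2) = (-55 - (-5 + (-4)**2)) + 119*(-9/4 + 2) = (-55 - (-5 + 16)) + 119*(-1/4) = (-55 - 1*11) - 119/4 = (-55 - 11) - 119/4 = -66 - 119/4 = -383/4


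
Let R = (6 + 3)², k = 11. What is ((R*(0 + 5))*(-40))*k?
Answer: -178200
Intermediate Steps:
R = 81 (R = 9² = 81)
((R*(0 + 5))*(-40))*k = ((81*(0 + 5))*(-40))*11 = ((81*5)*(-40))*11 = (405*(-40))*11 = -16200*11 = -178200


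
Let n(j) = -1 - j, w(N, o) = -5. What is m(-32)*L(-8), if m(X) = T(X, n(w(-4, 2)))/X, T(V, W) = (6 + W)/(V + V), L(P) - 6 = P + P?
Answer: -25/512 ≈ -0.048828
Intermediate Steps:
L(P) = 6 + 2*P (L(P) = 6 + (P + P) = 6 + 2*P)
T(V, W) = (6 + W)/(2*V) (T(V, W) = (6 + W)/((2*V)) = (6 + W)*(1/(2*V)) = (6 + W)/(2*V))
m(X) = 5/X² (m(X) = ((6 + (-1 - 1*(-5)))/(2*X))/X = ((6 + (-1 + 5))/(2*X))/X = ((6 + 4)/(2*X))/X = ((½)*10/X)/X = (5/X)/X = 5/X²)
m(-32)*L(-8) = (5/(-32)²)*(6 + 2*(-8)) = (5*(1/1024))*(6 - 16) = (5/1024)*(-10) = -25/512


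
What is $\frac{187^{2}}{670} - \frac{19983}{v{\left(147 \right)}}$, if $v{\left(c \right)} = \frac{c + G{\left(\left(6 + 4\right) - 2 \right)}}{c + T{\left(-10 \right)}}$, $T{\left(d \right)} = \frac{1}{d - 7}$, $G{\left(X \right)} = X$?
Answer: $- \frac{6670520893}{353090} \approx -18892.0$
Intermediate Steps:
$T{\left(d \right)} = \frac{1}{-7 + d}$
$v{\left(c \right)} = \frac{8 + c}{- \frac{1}{17} + c}$ ($v{\left(c \right)} = \frac{c + \left(\left(6 + 4\right) - 2\right)}{c + \frac{1}{-7 - 10}} = \frac{c + \left(10 - 2\right)}{c + \frac{1}{-17}} = \frac{c + 8}{c - \frac{1}{17}} = \frac{8 + c}{- \frac{1}{17} + c}$)
$\frac{187^{2}}{670} - \frac{19983}{v{\left(147 \right)}} = \frac{187^{2}}{670} - \frac{19983}{17 \frac{1}{-1 + 17 \cdot 147} \left(8 + 147\right)} = 34969 \cdot \frac{1}{670} - \frac{19983}{17 \frac{1}{-1 + 2499} \cdot 155} = \frac{34969}{670} - \frac{19983}{17 \cdot \frac{1}{2498} \cdot 155} = \frac{34969}{670} - \frac{19983}{\frac{2635}{2498}} = \frac{34969}{670} - \frac{49917534}{2635} = - \frac{6670520893}{353090}$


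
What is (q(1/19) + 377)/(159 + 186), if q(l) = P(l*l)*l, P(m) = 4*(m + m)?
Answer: 2585851/2366355 ≈ 1.0928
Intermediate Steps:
P(m) = 8*m (P(m) = 4*(2*m) = 8*m)
q(l) = 8*l**3 (q(l) = (8*(l*l))*l = (8*l**2)*l = 8*l**3)
(q(1/19) + 377)/(159 + 186) = (8*(1/19)**3 + 377)/(159 + 186) = (8*(1/19)**3 + 377)/345 = (8*(1/6859) + 377)*(1/345) = (8/6859 + 377)*(1/345) = (2585851/6859)*(1/345) = 2585851/2366355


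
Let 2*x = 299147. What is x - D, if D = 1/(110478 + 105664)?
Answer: 16164557718/108071 ≈ 1.4957e+5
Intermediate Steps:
D = 1/216142 ≈ 4.6266e-6
x = 299147/2 (x = (1/2)*299147 = 299147/2 ≈ 1.4957e+5)
x - D = 299147/2 - 1*1/216142 = 299147/2 - 1/216142 = 16164557718/108071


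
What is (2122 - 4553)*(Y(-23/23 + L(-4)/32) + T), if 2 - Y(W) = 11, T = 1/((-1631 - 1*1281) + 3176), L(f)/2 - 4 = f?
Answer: 524875/24 ≈ 21870.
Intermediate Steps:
L(f) = 8 + 2*f
T = 1/264 (T = 1/((-1631 - 1281) + 3176) = 1/(-2912 + 3176) = 1/264 ≈ 0.0037879)
Y(W) = -9 (Y(W) = 2 - 1*11 = 2 - 11 = -9)
(2122 - 4553)*(Y(-23/23 + L(-4)/32) + T) = (2122 - 4553)*(-9 + 1/264) = -2431*(-2375/264) = 524875/24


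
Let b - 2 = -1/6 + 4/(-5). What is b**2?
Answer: 961/900 ≈ 1.0678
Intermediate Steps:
b = 31/30 (b = 2 + (-1/6 + 4/(-5)) = 2 + (-1*1/6 + 4*(-1/5)) = 2 + (-1/6 - 4/5) = 2 - 29/30 = 31/30 ≈ 1.0333)
b**2 = (31/30)**2 = 961/900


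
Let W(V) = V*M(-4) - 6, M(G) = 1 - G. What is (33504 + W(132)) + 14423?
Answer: 48581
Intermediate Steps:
W(V) = -6 + 5*V (W(V) = V*(1 - 1*(-4)) - 6 = V*(1 + 4) - 6 = V*5 - 6 = 5*V - 6 = -6 + 5*V)
(33504 + W(132)) + 14423 = (33504 + (-6 + 5*132)) + 14423 = (33504 + (-6 + 660)) + 14423 = (33504 + 654) + 14423 = 34158 + 14423 = 48581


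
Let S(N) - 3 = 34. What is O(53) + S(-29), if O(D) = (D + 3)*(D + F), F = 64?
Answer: 6589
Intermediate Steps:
O(D) = (3 + D)*(64 + D) (O(D) = (D + 3)*(D + 64) = (3 + D)*(64 + D))
S(N) = 37 (S(N) = 3 + 34 = 37)
O(53) + S(-29) = (192 + 53² + 67*53) + 37 = (192 + 2809 + 3551) + 37 = 6552 + 37 = 6589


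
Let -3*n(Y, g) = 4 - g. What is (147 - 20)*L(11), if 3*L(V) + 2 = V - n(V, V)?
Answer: 2540/9 ≈ 282.22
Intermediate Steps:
n(Y, g) = -4/3 + g/3 (n(Y, g) = -(4 - g)/3 = -4/3 + g/3)
L(V) = -2/9 + 2*V/9 (L(V) = -2/3 + (V - (-4/3 + V/3))/3 = -2/3 + (V + (4/3 - V/3))/3 = -2/3 + (4/3 + 2*V/3)/3 = -2/3 + (4/9 + 2*V/9) = -2/9 + 2*V/9)
(147 - 20)*L(11) = (147 - 20)*(-2/9 + (2/9)*11) = 127*(-2/9 + 22/9) = 127*(20/9) = 2540/9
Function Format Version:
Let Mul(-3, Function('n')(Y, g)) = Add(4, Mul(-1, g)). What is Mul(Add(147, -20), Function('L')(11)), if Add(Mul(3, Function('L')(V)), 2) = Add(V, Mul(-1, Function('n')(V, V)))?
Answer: Rational(2540, 9) ≈ 282.22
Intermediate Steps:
Function('n')(Y, g) = Add(Rational(-4, 3), Mul(Rational(1, 3), g)) (Function('n')(Y, g) = Mul(Rational(-1, 3), Add(4, Mul(-1, g))) = Add(Rational(-4, 3), Mul(Rational(1, 3), g)))
Function('L')(V) = Add(Rational(-2, 9), Mul(Rational(2, 9), V)) (Function('L')(V) = Add(Rational(-2, 3), Mul(Rational(1, 3), Add(V, Mul(-1, Add(Rational(-4, 3), Mul(Rational(1, 3), V)))))) = Add(Rational(-2, 3), Mul(Rational(1, 3), Add(V, Add(Rational(4, 3), Mul(Rational(-1, 3), V))))) = Add(Rational(-2, 3), Mul(Rational(1, 3), Add(Rational(4, 3), Mul(Rational(2, 3), V)))) = Add(Rational(-2, 3), Add(Rational(4, 9), Mul(Rational(2, 9), V))) = Add(Rational(-2, 9), Mul(Rational(2, 9), V)))
Mul(Add(147, -20), Function('L')(11)) = Mul(Add(147, -20), Add(Rational(-2, 9), Mul(Rational(2, 9), 11))) = Mul(127, Add(Rational(-2, 9), Rational(22, 9))) = Mul(127, Rational(20, 9)) = Rational(2540, 9)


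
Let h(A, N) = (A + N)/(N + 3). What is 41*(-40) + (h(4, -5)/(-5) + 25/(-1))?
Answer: -16651/10 ≈ -1665.1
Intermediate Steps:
h(A, N) = (A + N)/(3 + N)
41*(-40) + (h(4, -5)/(-5) + 25/(-1)) = 41*(-40) + (((4 - 5)/(3 - 5))/(-5) + 25/(-1)) = -1640 + ((-1/(-2))*(-⅕) + 25*(-1)) = -1640 + (-½*(-1)*(-⅕) - 25) = -1640 + ((½)*(-⅕) - 25) = -1640 + (-⅒ - 25) = -1640 - 251/10 = -16651/10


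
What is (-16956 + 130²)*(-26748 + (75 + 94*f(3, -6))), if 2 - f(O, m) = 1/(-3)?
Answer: 4444216/3 ≈ 1.4814e+6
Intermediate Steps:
f(O, m) = 7/3 (f(O, m) = 2 - 1/(-3) = 2 - 1*(-⅓) = 2 + ⅓ = 7/3)
(-16956 + 130²)*(-26748 + (75 + 94*f(3, -6))) = (-16956 + 130²)*(-26748 + (75 + 94*(7/3))) = (-16956 + 16900)*(-26748 + (75 + 658/3)) = -56*(-26748 + 883/3) = -56*(-79361/3) = 4444216/3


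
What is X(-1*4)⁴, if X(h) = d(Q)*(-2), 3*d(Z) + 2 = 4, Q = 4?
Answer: 256/81 ≈ 3.1605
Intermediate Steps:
d(Z) = ⅔ (d(Z) = -⅔ + (⅓)*4 = -⅔ + 4/3 = ⅔)
X(h) = -4/3 (X(h) = (⅔)*(-2) = -4/3)
X(-1*4)⁴ = (-4/3)⁴ = 256/81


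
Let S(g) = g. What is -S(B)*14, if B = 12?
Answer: -168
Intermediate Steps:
-S(B)*14 = -1*12*14 = -12*14 = -168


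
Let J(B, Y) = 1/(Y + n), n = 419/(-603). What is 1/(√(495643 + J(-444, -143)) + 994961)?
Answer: 86211380728/85776918634037547 - 2*√930306521109382/85776918634037547 ≈ 1.0044e-6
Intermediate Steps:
n = -419/603 (n = 419*(-1/603) = -419/603 ≈ -0.69486)
J(B, Y) = 1/(-419/603 + Y) (J(B, Y) = 1/(Y - 419/603) = 1/(-419/603 + Y))
1/(√(495643 + J(-444, -143)) + 994961) = 1/(√(495643 + 603/(-419 + 603*(-143))) + 994961) = 1/(√(495643 + 603/(-419 - 86229)) + 994961) = 1/(√(495643 + 603/(-86648)) + 994961) = 1/(√(495643 + 603*(-1/86648)) + 994961) = 1/(√(495643 - 603/86648) + 994961) = 1/(√(42946474061/86648) + 994961) = 1/(√930306521109382/43324 + 994961) = 1/(994961 + √930306521109382/43324)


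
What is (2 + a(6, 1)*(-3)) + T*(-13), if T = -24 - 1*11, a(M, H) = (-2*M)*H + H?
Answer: 490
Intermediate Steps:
a(M, H) = H - 2*H*M (a(M, H) = -2*H*M + H = H - 2*H*M)
T = -35 (T = -24 - 11 = -35)
(2 + a(6, 1)*(-3)) + T*(-13) = (2 + (1*(1 - 2*6))*(-3)) - 35*(-13) = (2 + (1*(1 - 12))*(-3)) + 455 = (2 + (1*(-11))*(-3)) + 455 = (2 - 11*(-3)) + 455 = (2 + 33) + 455 = 35 + 455 = 490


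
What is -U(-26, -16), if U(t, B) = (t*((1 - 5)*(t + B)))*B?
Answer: -69888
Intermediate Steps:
U(t, B) = B*t*(-4*B - 4*t) (U(t, B) = (t*(-4*(B + t)))*B = (t*(-4*B - 4*t))*B = B*t*(-4*B - 4*t))
-U(-26, -16) = -(-4)*(-16)*(-26)*(-16 - 26) = -(-4)*(-16)*(-26)*(-42) = -1*69888 = -69888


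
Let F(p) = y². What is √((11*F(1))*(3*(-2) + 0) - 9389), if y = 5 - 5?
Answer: I*√9389 ≈ 96.897*I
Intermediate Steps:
y = 0
F(p) = 0 (F(p) = 0² = 0)
√((11*F(1))*(3*(-2) + 0) - 9389) = √((11*0)*(3*(-2) + 0) - 9389) = √(0*(-6 + 0) - 9389) = √(0*(-6) - 9389) = √(0 - 9389) = √(-9389) = I*√9389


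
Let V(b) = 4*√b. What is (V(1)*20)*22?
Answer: 1760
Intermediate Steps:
(V(1)*20)*22 = ((4*√1)*20)*22 = ((4*1)*20)*22 = (4*20)*22 = 80*22 = 1760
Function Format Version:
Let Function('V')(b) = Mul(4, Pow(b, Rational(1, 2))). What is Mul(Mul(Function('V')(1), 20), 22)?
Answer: 1760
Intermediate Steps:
Mul(Mul(Function('V')(1), 20), 22) = Mul(Mul(Mul(4, Pow(1, Rational(1, 2))), 20), 22) = Mul(Mul(Mul(4, 1), 20), 22) = Mul(Mul(4, 20), 22) = Mul(80, 22) = 1760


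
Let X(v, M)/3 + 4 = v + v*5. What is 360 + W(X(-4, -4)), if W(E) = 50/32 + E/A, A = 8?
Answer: 5617/16 ≈ 351.06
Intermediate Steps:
X(v, M) = -12 + 18*v (X(v, M) = -12 + 3*(v + v*5) = -12 + 3*(v + 5*v) = -12 + 3*(6*v) = -12 + 18*v)
W(E) = 25/16 + E/8 (W(E) = 50/32 + E/8 = 50*(1/32) + E*(1/8) = 25/16 + E/8)
360 + W(X(-4, -4)) = 360 + (25/16 + (-12 + 18*(-4))/8) = 360 + (25/16 + (-12 - 72)/8) = 360 + (25/16 + (1/8)*(-84)) = 360 + (25/16 - 21/2) = 360 - 143/16 = 5617/16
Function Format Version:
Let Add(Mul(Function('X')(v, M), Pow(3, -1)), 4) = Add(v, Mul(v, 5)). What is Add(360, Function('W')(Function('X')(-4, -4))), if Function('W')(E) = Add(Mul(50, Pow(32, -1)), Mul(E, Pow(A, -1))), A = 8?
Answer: Rational(5617, 16) ≈ 351.06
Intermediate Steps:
Function('X')(v, M) = Add(-12, Mul(18, v)) (Function('X')(v, M) = Add(-12, Mul(3, Add(v, Mul(v, 5)))) = Add(-12, Mul(3, Add(v, Mul(5, v)))) = Add(-12, Mul(3, Mul(6, v))) = Add(-12, Mul(18, v)))
Function('W')(E) = Add(Rational(25, 16), Mul(Rational(1, 8), E)) (Function('W')(E) = Add(Mul(50, Pow(32, -1)), Mul(E, Pow(8, -1))) = Add(Mul(50, Rational(1, 32)), Mul(E, Rational(1, 8))) = Add(Rational(25, 16), Mul(Rational(1, 8), E)))
Add(360, Function('W')(Function('X')(-4, -4))) = Add(360, Add(Rational(25, 16), Mul(Rational(1, 8), Add(-12, Mul(18, -4))))) = Add(360, Add(Rational(25, 16), Mul(Rational(1, 8), Add(-12, -72)))) = Add(360, Add(Rational(25, 16), Mul(Rational(1, 8), -84))) = Add(360, Add(Rational(25, 16), Rational(-21, 2))) = Add(360, Rational(-143, 16)) = Rational(5617, 16)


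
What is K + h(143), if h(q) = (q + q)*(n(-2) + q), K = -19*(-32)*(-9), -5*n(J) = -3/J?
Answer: 176701/5 ≈ 35340.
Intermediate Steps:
n(J) = 3/(5*J) (n(J) = -(-3)/(5*J) = 3/(5*J))
K = -5472 (K = 608*(-9) = -5472)
h(q) = 2*q*(-3/10 + q) (h(q) = (q + q)*((3/5)/(-2) + q) = (2*q)*((3/5)*(-1/2) + q) = (2*q)*(-3/10 + q) = 2*q*(-3/10 + q))
K + h(143) = -5472 + (1/5)*143*(-3 + 10*143) = -5472 + (1/5)*143*(-3 + 1430) = -5472 + (1/5)*143*1427 = -5472 + 204061/5 = 176701/5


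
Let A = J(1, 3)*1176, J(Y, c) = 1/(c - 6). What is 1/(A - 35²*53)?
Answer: -1/65317 ≈ -1.5310e-5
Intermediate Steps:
J(Y, c) = 1/(-6 + c)
A = -392 (A = 1176/(-6 + 3) = 1176/(-3) = -⅓*1176 = -392)
1/(A - 35²*53) = 1/(-392 - 35²*53) = 1/(-392 - 1225*53) = 1/(-392 - 1*64925) = 1/(-392 - 64925) = 1/(-65317) = -1/65317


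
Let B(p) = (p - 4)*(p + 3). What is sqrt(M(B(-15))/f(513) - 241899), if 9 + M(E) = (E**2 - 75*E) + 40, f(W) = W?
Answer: 2*I*sqrt(1767844626)/171 ≈ 491.76*I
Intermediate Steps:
B(p) = (-4 + p)*(3 + p)
M(E) = 31 + E**2 - 75*E (M(E) = -9 + ((E**2 - 75*E) + 40) = -9 + (40 + E**2 - 75*E) = 31 + E**2 - 75*E)
sqrt(M(B(-15))/f(513) - 241899) = sqrt((31 + (-12 + (-15)**2 - 1*(-15))**2 - 75*(-12 + (-15)**2 - 1*(-15)))/513 - 241899) = sqrt((31 + (-12 + 225 + 15)**2 - 75*(-12 + 225 + 15))*(1/513) - 241899) = sqrt((31 + 228**2 - 75*228)*(1/513) - 241899) = sqrt((31 + 51984 - 17100)*(1/513) - 241899) = sqrt(34915*(1/513) - 241899) = sqrt(34915/513 - 241899) = sqrt(-124059272/513) = 2*I*sqrt(1767844626)/171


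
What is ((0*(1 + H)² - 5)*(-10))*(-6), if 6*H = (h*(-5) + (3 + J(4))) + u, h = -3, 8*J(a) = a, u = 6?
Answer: -300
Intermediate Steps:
J(a) = a/8
H = 49/12 (H = ((-3*(-5) + (3 + (⅛)*4)) + 6)/6 = ((15 + (3 + ½)) + 6)/6 = ((15 + 7/2) + 6)/6 = (37/2 + 6)/6 = (⅙)*(49/2) = 49/12 ≈ 4.0833)
((0*(1 + H)² - 5)*(-10))*(-6) = ((0*(1 + 49/12)² - 5)*(-10))*(-6) = ((0*(61/12)² - 5)*(-10))*(-6) = ((0*(3721/144) - 5)*(-10))*(-6) = ((0 - 5)*(-10))*(-6) = -5*(-10)*(-6) = 50*(-6) = -300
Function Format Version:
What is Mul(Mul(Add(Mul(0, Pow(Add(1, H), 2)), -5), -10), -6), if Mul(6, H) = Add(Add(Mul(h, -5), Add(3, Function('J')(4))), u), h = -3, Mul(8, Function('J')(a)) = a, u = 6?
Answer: -300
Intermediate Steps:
Function('J')(a) = Mul(Rational(1, 8), a)
H = Rational(49, 12) (H = Mul(Rational(1, 6), Add(Add(Mul(-3, -5), Add(3, Mul(Rational(1, 8), 4))), 6)) = Mul(Rational(1, 6), Add(Add(15, Add(3, Rational(1, 2))), 6)) = Mul(Rational(1, 6), Add(Add(15, Rational(7, 2)), 6)) = Mul(Rational(1, 6), Add(Rational(37, 2), 6)) = Mul(Rational(1, 6), Rational(49, 2)) = Rational(49, 12) ≈ 4.0833)
Mul(Mul(Add(Mul(0, Pow(Add(1, H), 2)), -5), -10), -6) = Mul(Mul(Add(Mul(0, Pow(Add(1, Rational(49, 12)), 2)), -5), -10), -6) = Mul(Mul(Add(Mul(0, Pow(Rational(61, 12), 2)), -5), -10), -6) = Mul(Mul(Add(Mul(0, Rational(3721, 144)), -5), -10), -6) = Mul(Mul(Add(0, -5), -10), -6) = Mul(Mul(-5, -10), -6) = Mul(50, -6) = -300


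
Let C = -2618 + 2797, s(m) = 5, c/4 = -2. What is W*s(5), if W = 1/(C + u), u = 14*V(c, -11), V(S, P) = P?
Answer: 1/5 ≈ 0.20000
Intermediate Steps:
c = -8 (c = 4*(-2) = -8)
C = 179
u = -154 (u = 14*(-11) = -154)
W = 1/25 (W = 1/(179 - 154) = 1/25 ≈ 0.040000)
W*s(5) = (1/25)*5 = 1/5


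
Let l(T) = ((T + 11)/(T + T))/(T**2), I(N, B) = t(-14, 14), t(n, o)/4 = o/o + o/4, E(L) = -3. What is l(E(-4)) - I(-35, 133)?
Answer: -490/27 ≈ -18.148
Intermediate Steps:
t(n, o) = 4 + o (t(n, o) = 4*(o/o + o/4) = 4*(1 + o*(1/4)) = 4*(1 + o/4) = 4 + o)
I(N, B) = 18 (I(N, B) = 4 + 14 = 18)
l(T) = (11 + T)/(2*T**3) (l(T) = ((11 + T)/((2*T)))/T**2 = ((11 + T)*(1/(2*T)))/T**2 = ((11 + T)/(2*T))/T**2 = (11 + T)/(2*T**3))
l(E(-4)) - I(-35, 133) = (1/2)*(11 - 3)/(-3)**3 - 1*18 = (1/2)*(-1/27)*8 - 18 = -4/27 - 18 = -490/27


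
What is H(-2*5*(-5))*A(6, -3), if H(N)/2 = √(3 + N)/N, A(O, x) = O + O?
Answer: 12*√53/25 ≈ 3.4945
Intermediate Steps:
A(O, x) = 2*O
H(N) = 2*√(3 + N)/N (H(N) = 2*(√(3 + N)/N) = 2*√(3 + N)/N)
H(-2*5*(-5))*A(6, -3) = (2*√(3 - 2*5*(-5))/((-2*5*(-5))))*(2*6) = (2*√(3 - 10*(-5))/((-10*(-5))))*12 = (2*√(3 + 50)/50)*12 = (2*(1/50)*√53)*12 = (√53/25)*12 = 12*√53/25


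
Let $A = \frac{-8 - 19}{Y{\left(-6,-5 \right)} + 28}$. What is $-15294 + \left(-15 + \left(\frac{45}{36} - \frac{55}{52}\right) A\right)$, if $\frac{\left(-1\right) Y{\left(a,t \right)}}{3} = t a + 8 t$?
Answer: $- \frac{23086107}{1508} \approx -15309.0$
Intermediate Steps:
$Y{\left(a,t \right)} = - 24 t - 3 a t$ ($Y{\left(a,t \right)} = - 3 \left(t a + 8 t\right) = - 3 \left(a t + 8 t\right) = - 3 \left(8 t + a t\right) = - 24 t - 3 a t$)
$A = - \frac{27}{58}$ ($A = \frac{-8 - 19}{\left(-3\right) \left(-5\right) \left(8 - 6\right) + 28} = - \frac{27}{\left(-3\right) \left(-5\right) 2 + 28} = - \frac{27}{30 + 28} = - \frac{27}{58} \approx -0.46552$)
$-15294 + \left(-15 + \left(\frac{45}{36} - \frac{55}{52}\right) A\right) = -15294 - \left(15 - \left(\frac{45}{36} - \frac{55}{52}\right) \left(- \frac{27}{58}\right)\right) = -15294 - \left(15 - \left(45 \cdot \frac{1}{36} - \frac{55}{52}\right) \left(- \frac{27}{58}\right)\right) = -15294 - \left(15 - \left(\frac{5}{4} - \frac{55}{52}\right) \left(- \frac{27}{58}\right)\right) = -15294 + \left(-15 + \frac{5}{26} \left(- \frac{27}{58}\right)\right) = -15294 - \frac{22755}{1508} = - \frac{23086107}{1508}$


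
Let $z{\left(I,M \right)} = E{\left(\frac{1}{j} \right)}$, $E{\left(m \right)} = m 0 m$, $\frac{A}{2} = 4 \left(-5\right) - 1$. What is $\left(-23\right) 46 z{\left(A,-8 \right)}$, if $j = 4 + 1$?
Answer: $0$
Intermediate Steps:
$j = 5$
$A = -42$ ($A = 2 \left(4 \left(-5\right) - 1\right) = 2 \left(-20 - 1\right) = 2 \left(-21\right) = -42$)
$E{\left(m \right)} = 0$ ($E{\left(m \right)} = 0 m = 0$)
$z{\left(I,M \right)} = 0$
$\left(-23\right) 46 z{\left(A,-8 \right)} = \left(-23\right) 46 \cdot 0 = \left(-1058\right) 0 = 0$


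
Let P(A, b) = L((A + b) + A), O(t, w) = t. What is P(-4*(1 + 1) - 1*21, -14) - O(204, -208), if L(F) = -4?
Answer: -208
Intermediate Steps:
P(A, b) = -4
P(-4*(1 + 1) - 1*21, -14) - O(204, -208) = -4 - 1*204 = -4 - 204 = -208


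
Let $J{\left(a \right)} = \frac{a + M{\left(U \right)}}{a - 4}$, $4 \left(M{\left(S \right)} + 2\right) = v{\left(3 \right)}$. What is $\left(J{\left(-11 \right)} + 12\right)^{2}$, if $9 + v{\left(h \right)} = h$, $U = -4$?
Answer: $\frac{151321}{900} \approx 168.13$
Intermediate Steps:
$v{\left(h \right)} = -9 + h$
$M{\left(S \right)} = - \frac{7}{2}$ ($M{\left(S \right)} = -2 + \frac{-9 + 3}{4} = -2 + \frac{1}{4} \left(-6\right) = -2 - \frac{3}{2} = - \frac{7}{2}$)
$J{\left(a \right)} = \frac{- \frac{7}{2} + a}{-4 + a}$ ($J{\left(a \right)} = \frac{a - \frac{7}{2}}{a - 4} = \frac{- \frac{7}{2} + a}{-4 + a}$)
$\left(J{\left(-11 \right)} + 12\right)^{2} = \left(\frac{- \frac{7}{2} - 11}{-4 - 11} + 12\right)^{2} = \left(\frac{1}{-15} \left(- \frac{29}{2}\right) + 12\right)^{2} = \left(\left(- \frac{1}{15}\right) \left(- \frac{29}{2}\right) + 12\right)^{2} = \left(\frac{29}{30} + 12\right)^{2} = \left(\frac{389}{30}\right)^{2} = \frac{151321}{900}$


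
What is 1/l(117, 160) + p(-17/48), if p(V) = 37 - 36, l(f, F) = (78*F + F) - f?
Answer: 12524/12523 ≈ 1.0001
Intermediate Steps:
l(f, F) = -f + 79*F (l(f, F) = 79*F - f = -f + 79*F)
p(V) = 1
1/l(117, 160) + p(-17/48) = 1/(-1*117 + 79*160) + 1 = 1/(-117 + 12640) + 1 = 1/12523 + 1 = 12524/12523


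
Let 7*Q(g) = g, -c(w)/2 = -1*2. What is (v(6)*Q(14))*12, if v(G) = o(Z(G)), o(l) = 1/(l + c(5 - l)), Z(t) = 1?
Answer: 24/5 ≈ 4.8000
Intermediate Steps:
c(w) = 4 (c(w) = -(-2)*2 = -2*(-2) = 4)
Q(g) = g/7
o(l) = 1/(4 + l) (o(l) = 1/(l + 4) = 1/(4 + l))
v(G) = 1/5 (v(G) = 1/(4 + 1) = 1/5)
(v(6)*Q(14))*12 = (((1/7)*14)/5)*12 = ((1/5)*2)*12 = (2/5)*12 = 24/5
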